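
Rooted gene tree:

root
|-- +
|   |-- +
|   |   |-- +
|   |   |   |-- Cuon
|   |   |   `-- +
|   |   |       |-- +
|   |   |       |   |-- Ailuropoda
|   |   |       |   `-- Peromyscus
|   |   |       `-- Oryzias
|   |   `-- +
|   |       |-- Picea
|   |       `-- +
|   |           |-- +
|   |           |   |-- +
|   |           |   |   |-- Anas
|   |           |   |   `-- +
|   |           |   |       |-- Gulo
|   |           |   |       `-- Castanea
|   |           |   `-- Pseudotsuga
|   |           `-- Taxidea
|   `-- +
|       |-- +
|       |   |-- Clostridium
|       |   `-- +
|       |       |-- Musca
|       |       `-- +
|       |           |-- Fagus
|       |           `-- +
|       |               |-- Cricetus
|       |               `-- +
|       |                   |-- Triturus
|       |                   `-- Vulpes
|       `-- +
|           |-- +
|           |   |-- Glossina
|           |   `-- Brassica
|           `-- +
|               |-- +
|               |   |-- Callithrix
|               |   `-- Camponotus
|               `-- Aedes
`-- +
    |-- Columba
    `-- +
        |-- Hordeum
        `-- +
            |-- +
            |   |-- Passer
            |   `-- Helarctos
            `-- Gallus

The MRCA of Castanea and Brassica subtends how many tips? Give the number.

The MRCA of Castanea and Brassica is the node subtending (((Cuon,((Ailuropoda,Peromyscus),Oryzias)),(Picea,(((Anas,(Gulo,Castanea)),Pseudotsuga),Taxidea))),((Clostridium,(Musca,(Fagus,(Cricetus,(Triturus,Vulpes))))),((Glossina,Brassica),((Callithrix,Camponotus),Aedes)))).
That clade contains 21 terminal taxa: Aedes, Ailuropoda, Anas, Brassica, Callithrix, Camponotus, Castanea, Clostridium, Cricetus, Cuon, Fagus, Glossina, Gulo, Musca, Oryzias, Peromyscus, Picea, Pseudotsuga, Taxidea, Triturus, Vulpes.

21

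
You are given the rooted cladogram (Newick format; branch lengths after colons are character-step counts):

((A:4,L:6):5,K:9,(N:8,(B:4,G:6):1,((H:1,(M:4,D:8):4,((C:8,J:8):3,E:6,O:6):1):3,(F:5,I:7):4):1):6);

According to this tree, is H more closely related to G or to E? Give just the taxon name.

The MRCA of H and E subtends (H,(M,D),((C,J),E,O)) (7 taxa).
The MRCA of H and G subtends (N,(B,G),((H,(M,D),((C,J),E,O)),(F,I))) (12 taxa).
The first is nested inside the second, so H shares a more recent common ancestor with E.

E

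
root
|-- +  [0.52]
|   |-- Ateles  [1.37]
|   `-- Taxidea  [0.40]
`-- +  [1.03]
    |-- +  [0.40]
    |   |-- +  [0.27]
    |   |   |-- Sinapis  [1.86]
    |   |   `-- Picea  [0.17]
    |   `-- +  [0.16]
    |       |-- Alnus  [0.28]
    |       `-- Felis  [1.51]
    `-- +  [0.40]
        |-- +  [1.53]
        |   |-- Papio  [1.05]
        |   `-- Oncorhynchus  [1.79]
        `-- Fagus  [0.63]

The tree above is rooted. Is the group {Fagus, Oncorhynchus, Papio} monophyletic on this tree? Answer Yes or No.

The most recent common ancestor of these taxa subtends ((Papio,Oncorhynchus),Fagus).
That clade has exactly 3 tips — every listed taxon and nothing else — so the group is monophyletic.

Yes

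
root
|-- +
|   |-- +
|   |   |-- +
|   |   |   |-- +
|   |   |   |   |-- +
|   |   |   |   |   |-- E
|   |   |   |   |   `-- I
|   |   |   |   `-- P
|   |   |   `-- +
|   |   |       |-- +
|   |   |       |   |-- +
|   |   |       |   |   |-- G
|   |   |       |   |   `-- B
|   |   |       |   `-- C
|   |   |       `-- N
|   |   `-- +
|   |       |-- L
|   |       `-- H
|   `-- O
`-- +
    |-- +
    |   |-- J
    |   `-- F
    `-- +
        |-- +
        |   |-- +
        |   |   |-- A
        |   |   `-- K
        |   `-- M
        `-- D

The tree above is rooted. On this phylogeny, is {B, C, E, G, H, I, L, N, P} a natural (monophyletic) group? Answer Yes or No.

Yes

The most recent common ancestor of these taxa subtends ((((E,I),P),(((G,B),C),N)),(L,H)).
That clade has exactly 9 tips — every listed taxon and nothing else — so the group is monophyletic.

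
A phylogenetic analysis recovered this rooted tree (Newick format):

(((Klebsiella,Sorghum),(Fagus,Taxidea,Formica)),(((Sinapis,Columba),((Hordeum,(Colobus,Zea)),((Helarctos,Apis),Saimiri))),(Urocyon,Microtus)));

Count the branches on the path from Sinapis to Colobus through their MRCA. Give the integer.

The MRCA of Sinapis and Colobus is the node subtending ((Sinapis,Columba),((Hordeum,(Colobus,Zea)),((Helarctos,Apis),Saimiri))).
From Sinapis up to that node: 2 branches. From Colobus up to the same node: 4 branches. Total: 2 + 4 = 6.

6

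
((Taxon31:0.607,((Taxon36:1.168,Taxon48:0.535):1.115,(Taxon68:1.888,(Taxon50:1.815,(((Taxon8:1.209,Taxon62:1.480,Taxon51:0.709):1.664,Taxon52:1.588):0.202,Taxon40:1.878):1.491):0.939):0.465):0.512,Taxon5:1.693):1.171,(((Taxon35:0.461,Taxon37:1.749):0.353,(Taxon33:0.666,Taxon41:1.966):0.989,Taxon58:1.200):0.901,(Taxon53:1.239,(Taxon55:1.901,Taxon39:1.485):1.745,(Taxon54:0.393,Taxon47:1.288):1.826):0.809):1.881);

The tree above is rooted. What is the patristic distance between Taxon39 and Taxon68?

9.956

The path runs Taxon39 → … → MRCA → … → Taxon68; the MRCA is the root of the tree.
Branch lengths along that path: 1.485 + 1.745 + 0.809 + 1.881 + 1.171 + 0.512 + 0.465 + 1.888 = 9.956.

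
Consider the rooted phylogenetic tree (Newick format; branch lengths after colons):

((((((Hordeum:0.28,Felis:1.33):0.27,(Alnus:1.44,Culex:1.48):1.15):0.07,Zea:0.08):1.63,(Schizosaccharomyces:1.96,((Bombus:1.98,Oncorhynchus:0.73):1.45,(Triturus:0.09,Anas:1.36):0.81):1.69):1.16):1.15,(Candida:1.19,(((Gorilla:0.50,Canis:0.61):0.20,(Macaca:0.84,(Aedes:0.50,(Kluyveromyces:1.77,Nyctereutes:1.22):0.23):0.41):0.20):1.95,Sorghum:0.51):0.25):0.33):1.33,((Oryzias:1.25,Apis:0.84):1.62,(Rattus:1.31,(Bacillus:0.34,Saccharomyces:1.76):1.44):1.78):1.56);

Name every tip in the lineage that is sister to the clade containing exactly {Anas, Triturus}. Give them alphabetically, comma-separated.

The clade containing exactly {Anas, Triturus} attaches to the tree at the node subtending ((Bombus,Oncorhynchus),(Triturus,Anas)).
The other lineage descending from that same node — the sister group — is (Bombus,Oncorhynchus); its 2 tips in alphabetical order are the answer.

Bombus, Oncorhynchus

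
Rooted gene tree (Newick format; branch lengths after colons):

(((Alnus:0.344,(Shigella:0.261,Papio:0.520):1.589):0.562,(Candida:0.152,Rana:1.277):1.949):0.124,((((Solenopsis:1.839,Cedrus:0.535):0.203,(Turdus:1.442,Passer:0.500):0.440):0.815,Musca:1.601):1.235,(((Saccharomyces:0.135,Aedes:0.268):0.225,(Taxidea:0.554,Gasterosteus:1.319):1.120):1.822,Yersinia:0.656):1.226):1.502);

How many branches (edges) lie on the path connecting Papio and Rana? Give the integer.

The MRCA of Papio and Rana is the node subtending ((Alnus,(Shigella,Papio)),(Candida,Rana)).
From Papio up to that node: 3 branches. From Rana up to the same node: 2 branches. Total: 3 + 2 = 5.

5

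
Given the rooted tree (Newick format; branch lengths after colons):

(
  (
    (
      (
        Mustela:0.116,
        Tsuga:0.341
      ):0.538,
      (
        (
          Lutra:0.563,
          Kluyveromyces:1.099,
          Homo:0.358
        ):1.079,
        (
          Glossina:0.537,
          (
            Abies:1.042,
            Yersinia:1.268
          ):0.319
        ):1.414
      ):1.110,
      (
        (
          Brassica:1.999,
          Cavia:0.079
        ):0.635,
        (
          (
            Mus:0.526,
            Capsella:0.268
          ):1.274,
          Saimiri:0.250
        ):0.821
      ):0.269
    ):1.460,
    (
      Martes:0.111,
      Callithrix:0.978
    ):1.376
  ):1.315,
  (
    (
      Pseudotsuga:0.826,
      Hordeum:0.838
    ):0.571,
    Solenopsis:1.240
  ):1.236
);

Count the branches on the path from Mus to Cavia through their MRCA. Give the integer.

5

The MRCA of Mus and Cavia is the node subtending ((Brassica,Cavia),((Mus,Capsella),Saimiri)).
From Mus up to that node: 3 branches. From Cavia up to the same node: 2 branches. Total: 3 + 2 = 5.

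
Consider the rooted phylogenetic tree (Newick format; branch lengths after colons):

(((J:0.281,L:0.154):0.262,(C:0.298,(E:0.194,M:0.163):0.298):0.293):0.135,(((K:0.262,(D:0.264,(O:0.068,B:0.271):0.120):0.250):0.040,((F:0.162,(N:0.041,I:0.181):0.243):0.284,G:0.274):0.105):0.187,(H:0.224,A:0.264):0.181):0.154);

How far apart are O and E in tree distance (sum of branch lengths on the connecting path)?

1.739

The path runs O → … → MRCA → … → E; the MRCA is the root of the tree.
Branch lengths along that path: 0.068 + 0.120 + 0.250 + 0.040 + 0.187 + 0.154 + 0.135 + 0.293 + 0.298 + 0.194 = 1.739.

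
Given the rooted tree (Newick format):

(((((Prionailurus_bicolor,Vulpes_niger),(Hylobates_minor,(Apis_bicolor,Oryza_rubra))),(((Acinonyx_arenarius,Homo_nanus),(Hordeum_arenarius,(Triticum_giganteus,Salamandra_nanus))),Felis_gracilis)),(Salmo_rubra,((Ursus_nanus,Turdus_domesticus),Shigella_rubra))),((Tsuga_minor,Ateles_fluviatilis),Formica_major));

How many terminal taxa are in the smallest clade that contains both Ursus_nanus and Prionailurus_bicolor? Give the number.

15

The MRCA of Ursus_nanus and Prionailurus_bicolor is the node subtending ((((Prionailurus_bicolor,Vulpes_niger),(Hylobates_minor,(Apis_bicolor,Oryza_rubra))),(((Acinonyx_arenarius,Homo_nanus),(Hordeum_arenarius,(Triticum_giganteus,Salamandra_nanus))),Felis_gracilis)),(Salmo_rubra,((Ursus_nanus,Turdus_domesticus),Shigella_rubra))).
That clade contains 15 terminal taxa: Acinonyx_arenarius, Apis_bicolor, Felis_gracilis, Homo_nanus, Hordeum_arenarius, Hylobates_minor, Oryza_rubra, Prionailurus_bicolor, Salamandra_nanus, Salmo_rubra, Shigella_rubra, Triticum_giganteus, Turdus_domesticus, Ursus_nanus, Vulpes_niger.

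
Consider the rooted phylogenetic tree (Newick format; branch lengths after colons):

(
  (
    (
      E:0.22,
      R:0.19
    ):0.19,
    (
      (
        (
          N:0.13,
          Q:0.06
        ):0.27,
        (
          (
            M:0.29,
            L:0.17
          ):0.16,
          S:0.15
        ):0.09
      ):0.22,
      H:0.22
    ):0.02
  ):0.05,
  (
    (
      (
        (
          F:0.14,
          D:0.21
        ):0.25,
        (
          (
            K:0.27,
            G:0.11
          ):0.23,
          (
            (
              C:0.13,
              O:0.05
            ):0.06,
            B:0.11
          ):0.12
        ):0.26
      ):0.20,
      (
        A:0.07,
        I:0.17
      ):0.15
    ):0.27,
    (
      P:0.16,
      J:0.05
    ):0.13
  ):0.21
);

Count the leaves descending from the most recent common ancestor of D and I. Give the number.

The MRCA of D and I is the node subtending (((F,D),((K,G),((C,O),B))),(A,I)).
That clade contains 9 terminal taxa: A, B, C, D, F, G, I, K, O.

9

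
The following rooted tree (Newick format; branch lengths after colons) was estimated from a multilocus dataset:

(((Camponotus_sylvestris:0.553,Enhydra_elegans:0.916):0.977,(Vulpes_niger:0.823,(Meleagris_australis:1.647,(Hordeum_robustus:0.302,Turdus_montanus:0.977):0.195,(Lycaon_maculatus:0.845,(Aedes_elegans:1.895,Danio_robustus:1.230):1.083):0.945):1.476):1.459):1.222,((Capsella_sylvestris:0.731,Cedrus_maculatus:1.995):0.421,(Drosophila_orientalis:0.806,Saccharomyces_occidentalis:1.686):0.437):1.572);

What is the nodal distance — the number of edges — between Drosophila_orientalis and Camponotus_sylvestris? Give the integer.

The MRCA of Drosophila_orientalis and Camponotus_sylvestris is the root of the tree.
From Drosophila_orientalis up to that node: 3 branches. From Camponotus_sylvestris up to the same node: 3 branches. Total: 3 + 3 = 6.

6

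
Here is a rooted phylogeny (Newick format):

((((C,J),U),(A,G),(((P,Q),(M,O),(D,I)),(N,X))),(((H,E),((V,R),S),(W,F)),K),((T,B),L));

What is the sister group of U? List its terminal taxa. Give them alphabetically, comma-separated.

U attaches to the tree at the node subtending ((C,J),U).
The other lineage descending from that same node — the sister group — is (C,J); its 2 tips in alphabetical order are the answer.

C, J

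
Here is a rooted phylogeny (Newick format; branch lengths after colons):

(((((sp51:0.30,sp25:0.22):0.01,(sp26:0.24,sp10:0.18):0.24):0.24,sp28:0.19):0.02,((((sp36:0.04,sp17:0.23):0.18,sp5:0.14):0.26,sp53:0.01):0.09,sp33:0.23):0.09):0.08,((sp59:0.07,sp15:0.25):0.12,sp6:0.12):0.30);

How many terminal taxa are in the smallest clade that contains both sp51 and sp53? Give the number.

10

The MRCA of sp51 and sp53 is the node subtending ((((sp51,sp25),(sp26,sp10)),sp28),((((sp36,sp17),sp5),sp53),sp33)).
That clade contains 10 terminal taxa: sp10, sp17, sp25, sp26, sp28, sp33, sp36, sp5, sp51, sp53.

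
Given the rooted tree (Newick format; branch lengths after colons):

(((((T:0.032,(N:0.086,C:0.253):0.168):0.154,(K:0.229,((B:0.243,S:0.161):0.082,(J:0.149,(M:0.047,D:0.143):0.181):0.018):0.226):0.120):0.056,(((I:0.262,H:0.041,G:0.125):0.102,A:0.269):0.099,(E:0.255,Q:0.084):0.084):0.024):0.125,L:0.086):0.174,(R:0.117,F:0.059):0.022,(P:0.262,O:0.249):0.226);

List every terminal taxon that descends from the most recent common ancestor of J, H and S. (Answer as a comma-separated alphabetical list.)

Tracing J: it sits inside (J,(M,D)).
Tracing H: it sits inside (I,H,G).
Tracing S: it sits inside (B,S).
The smallest clade enclosing all 3 is (((T,(N,C)),(K,((B,S),(J,(M,D))))),(((I,H,G),A),(E,Q))); the answer is its 15 terminal taxa in alphabetical order.

A, B, C, D, E, G, H, I, J, K, M, N, Q, S, T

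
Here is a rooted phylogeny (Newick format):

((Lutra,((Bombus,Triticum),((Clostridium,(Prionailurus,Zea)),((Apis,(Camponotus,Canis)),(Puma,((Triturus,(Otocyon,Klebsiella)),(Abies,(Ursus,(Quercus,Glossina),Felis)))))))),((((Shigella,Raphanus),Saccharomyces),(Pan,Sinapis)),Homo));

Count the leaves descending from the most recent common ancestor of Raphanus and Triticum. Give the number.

24

The MRCA of Raphanus and Triticum is the root, so the clade is the entire tree.
That clade contains 24 terminal taxa: Abies, Apis, Bombus, Camponotus, Canis, Clostridium, Felis, Glossina, Homo, Klebsiella, Lutra, Otocyon, Pan, Prionailurus, Puma, Quercus, Raphanus, Saccharomyces, Shigella, Sinapis, Triticum, Triturus, Ursus, Zea.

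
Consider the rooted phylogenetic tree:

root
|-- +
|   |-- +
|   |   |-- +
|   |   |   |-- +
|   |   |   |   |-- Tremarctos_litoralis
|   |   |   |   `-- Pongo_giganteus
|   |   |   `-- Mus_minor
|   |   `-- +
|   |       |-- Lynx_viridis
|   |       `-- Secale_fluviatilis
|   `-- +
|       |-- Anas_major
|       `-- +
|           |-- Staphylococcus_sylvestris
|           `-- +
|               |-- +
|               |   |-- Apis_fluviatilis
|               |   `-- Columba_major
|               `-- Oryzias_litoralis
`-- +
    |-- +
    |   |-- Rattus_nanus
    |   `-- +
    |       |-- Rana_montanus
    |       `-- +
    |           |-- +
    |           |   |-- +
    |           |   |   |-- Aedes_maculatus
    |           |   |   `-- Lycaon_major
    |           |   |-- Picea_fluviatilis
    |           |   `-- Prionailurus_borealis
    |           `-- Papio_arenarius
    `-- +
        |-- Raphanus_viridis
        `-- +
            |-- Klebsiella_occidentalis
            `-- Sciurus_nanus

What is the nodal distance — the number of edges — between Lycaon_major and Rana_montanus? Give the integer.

The MRCA of Lycaon_major and Rana_montanus is the node subtending (Rana_montanus,(((Aedes_maculatus,Lycaon_major),Picea_fluviatilis,Prionailurus_borealis),Papio_arenarius)).
From Lycaon_major up to that node: 4 branches. From Rana_montanus up to the same node: 1 branch. Total: 4 + 1 = 5.

5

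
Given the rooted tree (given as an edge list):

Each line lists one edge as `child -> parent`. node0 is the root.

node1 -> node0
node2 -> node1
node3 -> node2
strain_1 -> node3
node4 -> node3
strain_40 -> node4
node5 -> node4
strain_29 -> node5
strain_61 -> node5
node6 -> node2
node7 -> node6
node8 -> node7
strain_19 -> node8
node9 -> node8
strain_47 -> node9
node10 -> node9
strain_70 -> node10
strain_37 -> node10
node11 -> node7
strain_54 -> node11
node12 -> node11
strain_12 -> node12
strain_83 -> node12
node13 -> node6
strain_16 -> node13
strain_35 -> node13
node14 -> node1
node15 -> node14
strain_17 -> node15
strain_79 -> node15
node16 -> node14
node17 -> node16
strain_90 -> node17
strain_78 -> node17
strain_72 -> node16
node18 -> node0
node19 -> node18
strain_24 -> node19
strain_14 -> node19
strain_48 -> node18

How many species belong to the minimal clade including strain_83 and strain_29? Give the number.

13

The MRCA of strain_83 and strain_29 is the node subtending ((strain_1,(strain_40,(strain_29,strain_61))),(((strain_19,(strain_47,(strain_70,strain_37))),(strain_54,(strain_12,strain_83))),(strain_16,strain_35))).
That clade contains 13 terminal taxa: strain_1, strain_12, strain_16, strain_19, strain_29, strain_35, strain_37, strain_40, strain_47, strain_54, strain_61, strain_70, strain_83.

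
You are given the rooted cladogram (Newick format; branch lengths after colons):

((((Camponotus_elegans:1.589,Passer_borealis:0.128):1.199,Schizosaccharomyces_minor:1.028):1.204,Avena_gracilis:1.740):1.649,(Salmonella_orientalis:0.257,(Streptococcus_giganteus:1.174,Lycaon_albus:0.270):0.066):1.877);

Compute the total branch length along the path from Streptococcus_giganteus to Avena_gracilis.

The path runs Streptococcus_giganteus → … → MRCA → … → Avena_gracilis; the MRCA is the root of the tree.
Branch lengths along that path: 1.174 + 0.066 + 1.877 + 1.649 + 1.740 = 6.506.

6.506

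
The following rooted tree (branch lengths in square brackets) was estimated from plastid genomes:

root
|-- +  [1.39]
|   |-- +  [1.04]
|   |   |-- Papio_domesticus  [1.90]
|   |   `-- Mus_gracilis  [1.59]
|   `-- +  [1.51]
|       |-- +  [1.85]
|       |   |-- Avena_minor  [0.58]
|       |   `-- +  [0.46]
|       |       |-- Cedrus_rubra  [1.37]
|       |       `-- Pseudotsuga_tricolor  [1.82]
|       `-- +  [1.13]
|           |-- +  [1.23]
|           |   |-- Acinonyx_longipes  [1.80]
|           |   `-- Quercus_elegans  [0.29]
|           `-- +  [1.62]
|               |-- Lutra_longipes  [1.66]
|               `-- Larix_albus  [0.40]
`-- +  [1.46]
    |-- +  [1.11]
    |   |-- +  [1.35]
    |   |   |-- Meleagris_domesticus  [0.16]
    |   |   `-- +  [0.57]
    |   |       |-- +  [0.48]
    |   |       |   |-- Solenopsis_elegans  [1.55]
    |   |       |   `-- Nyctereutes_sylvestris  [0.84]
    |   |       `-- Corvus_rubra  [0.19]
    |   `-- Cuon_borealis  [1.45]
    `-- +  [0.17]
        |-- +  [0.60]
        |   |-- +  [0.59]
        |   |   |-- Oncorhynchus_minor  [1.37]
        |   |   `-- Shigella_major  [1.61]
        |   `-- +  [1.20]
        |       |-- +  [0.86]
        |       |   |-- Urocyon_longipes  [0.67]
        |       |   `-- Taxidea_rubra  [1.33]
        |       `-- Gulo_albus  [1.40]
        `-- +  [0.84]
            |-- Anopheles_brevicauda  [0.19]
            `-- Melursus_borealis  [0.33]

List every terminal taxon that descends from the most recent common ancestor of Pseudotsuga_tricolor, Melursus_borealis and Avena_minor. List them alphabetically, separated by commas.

Tracing Pseudotsuga_tricolor: it sits inside (Cedrus_rubra,Pseudotsuga_tricolor).
Tracing Melursus_borealis: it sits inside (Anopheles_brevicauda,Melursus_borealis).
Tracing Avena_minor: it sits inside (Avena_minor,(Cedrus_rubra,Pseudotsuga_tricolor)).
The smallest clade enclosing all 3 is the whole tree (their MRCA is the root), so the answer is all 21 tips in alphabetical order.

Acinonyx_longipes, Anopheles_brevicauda, Avena_minor, Cedrus_rubra, Corvus_rubra, Cuon_borealis, Gulo_albus, Larix_albus, Lutra_longipes, Meleagris_domesticus, Melursus_borealis, Mus_gracilis, Nyctereutes_sylvestris, Oncorhynchus_minor, Papio_domesticus, Pseudotsuga_tricolor, Quercus_elegans, Shigella_major, Solenopsis_elegans, Taxidea_rubra, Urocyon_longipes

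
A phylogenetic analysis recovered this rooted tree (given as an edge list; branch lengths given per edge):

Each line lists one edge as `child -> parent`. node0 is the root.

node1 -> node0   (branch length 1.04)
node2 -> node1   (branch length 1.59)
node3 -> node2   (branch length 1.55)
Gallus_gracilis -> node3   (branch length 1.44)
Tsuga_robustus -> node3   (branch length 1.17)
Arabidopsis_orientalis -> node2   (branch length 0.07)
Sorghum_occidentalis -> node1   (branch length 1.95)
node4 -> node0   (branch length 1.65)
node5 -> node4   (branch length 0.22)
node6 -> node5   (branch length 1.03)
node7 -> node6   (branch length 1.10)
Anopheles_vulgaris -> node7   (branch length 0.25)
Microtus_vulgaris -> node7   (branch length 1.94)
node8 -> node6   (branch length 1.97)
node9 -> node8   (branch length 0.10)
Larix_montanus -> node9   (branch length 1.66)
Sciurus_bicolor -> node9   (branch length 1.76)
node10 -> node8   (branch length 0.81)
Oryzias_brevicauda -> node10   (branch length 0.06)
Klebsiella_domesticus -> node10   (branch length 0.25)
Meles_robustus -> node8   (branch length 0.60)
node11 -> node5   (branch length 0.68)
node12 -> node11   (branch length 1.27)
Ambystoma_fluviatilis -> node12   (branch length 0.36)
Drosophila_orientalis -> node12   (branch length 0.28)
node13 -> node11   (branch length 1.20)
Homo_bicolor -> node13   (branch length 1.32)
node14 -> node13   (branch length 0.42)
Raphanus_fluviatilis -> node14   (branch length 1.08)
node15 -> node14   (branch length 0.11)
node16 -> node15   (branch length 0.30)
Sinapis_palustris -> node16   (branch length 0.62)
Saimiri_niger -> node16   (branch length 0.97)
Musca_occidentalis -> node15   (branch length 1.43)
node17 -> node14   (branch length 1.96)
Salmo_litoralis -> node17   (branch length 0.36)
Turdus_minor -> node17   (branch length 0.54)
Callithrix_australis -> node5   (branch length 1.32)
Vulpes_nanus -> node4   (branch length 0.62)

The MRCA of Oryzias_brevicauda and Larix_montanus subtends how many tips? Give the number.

5

The MRCA of Oryzias_brevicauda and Larix_montanus is the node subtending ((Larix_montanus,Sciurus_bicolor),(Oryzias_brevicauda,Klebsiella_domesticus),Meles_robustus).
That clade contains 5 terminal taxa: Klebsiella_domesticus, Larix_montanus, Meles_robustus, Oryzias_brevicauda, Sciurus_bicolor.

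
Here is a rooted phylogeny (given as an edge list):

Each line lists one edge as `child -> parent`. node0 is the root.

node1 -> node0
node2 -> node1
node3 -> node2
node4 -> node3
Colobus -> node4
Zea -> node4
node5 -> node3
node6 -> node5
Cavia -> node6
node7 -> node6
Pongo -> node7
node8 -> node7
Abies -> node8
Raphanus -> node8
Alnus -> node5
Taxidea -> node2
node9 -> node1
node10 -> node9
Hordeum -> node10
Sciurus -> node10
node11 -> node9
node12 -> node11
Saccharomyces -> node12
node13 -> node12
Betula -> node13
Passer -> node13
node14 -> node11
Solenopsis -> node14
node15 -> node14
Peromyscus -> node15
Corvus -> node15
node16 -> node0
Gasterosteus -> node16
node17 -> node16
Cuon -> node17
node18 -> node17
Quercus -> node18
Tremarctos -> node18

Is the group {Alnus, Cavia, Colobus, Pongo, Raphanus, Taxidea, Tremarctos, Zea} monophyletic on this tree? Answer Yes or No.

No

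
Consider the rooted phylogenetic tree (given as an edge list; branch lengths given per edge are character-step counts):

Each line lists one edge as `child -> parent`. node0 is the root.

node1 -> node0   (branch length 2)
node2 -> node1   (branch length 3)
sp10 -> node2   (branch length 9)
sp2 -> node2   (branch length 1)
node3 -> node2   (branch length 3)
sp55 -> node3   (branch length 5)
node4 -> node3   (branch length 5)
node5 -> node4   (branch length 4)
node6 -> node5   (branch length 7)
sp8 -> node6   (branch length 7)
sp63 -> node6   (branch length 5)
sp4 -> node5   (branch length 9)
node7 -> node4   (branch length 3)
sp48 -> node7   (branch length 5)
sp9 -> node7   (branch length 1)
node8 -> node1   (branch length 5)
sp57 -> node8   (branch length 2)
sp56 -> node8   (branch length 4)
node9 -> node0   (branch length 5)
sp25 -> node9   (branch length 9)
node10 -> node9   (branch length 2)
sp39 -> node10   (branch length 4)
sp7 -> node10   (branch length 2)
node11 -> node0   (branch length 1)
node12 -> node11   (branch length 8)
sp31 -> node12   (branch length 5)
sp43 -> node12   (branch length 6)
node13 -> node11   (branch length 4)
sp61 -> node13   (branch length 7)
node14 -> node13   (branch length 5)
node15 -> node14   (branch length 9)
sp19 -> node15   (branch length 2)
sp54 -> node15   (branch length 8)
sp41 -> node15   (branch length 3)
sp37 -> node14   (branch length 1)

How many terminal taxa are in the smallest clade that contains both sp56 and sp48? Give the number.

10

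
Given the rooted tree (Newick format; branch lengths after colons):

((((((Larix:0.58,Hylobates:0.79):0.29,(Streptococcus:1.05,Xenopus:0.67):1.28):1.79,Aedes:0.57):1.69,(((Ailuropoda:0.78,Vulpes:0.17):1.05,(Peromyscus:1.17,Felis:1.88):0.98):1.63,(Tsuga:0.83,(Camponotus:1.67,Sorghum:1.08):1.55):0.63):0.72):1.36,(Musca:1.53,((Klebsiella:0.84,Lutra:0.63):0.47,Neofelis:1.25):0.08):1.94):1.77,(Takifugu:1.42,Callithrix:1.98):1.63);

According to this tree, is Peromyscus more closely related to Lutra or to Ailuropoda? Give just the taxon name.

Ailuropoda

The MRCA of Peromyscus and Ailuropoda subtends ((Ailuropoda,Vulpes),(Peromyscus,Felis)) (4 taxa).
The MRCA of Peromyscus and Lutra subtends (((((Larix,Hylobates),(Streptococcus,Xenopus)),Aedes),(((Ailuropoda,Vulpes),(Peromyscus,Felis)),(Tsuga,(Camponotus,Sorghum)))),(Musca,((Klebsiella,Lutra),Neofelis))) (16 taxa).
The first is nested inside the second, so Peromyscus shares a more recent common ancestor with Ailuropoda.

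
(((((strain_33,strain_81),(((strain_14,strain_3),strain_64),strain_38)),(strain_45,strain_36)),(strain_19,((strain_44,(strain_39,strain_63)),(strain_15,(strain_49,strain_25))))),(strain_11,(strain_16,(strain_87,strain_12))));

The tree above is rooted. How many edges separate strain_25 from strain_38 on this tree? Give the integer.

The MRCA of strain_25 and strain_38 is the node subtending ((((strain_33,strain_81),(((strain_14,strain_3),strain_64),strain_38)),(strain_45,strain_36)),(strain_19,((strain_44,(strain_39,strain_63)),(strain_15,(strain_49,strain_25))))).
From strain_25 up to that node: 5 branches. From strain_38 up to the same node: 4 branches. Total: 5 + 4 = 9.

9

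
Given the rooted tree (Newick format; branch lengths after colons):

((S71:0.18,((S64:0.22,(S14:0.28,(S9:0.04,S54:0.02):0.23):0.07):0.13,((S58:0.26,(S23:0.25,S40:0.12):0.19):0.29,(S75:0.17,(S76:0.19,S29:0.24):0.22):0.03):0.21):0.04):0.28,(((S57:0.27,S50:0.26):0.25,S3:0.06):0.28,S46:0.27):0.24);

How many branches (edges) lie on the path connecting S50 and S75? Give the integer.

The MRCA of S50 and S75 is the root of the tree.
From S50 up to that node: 4 branches. From S75 up to the same node: 5 branches. Total: 4 + 5 = 9.

9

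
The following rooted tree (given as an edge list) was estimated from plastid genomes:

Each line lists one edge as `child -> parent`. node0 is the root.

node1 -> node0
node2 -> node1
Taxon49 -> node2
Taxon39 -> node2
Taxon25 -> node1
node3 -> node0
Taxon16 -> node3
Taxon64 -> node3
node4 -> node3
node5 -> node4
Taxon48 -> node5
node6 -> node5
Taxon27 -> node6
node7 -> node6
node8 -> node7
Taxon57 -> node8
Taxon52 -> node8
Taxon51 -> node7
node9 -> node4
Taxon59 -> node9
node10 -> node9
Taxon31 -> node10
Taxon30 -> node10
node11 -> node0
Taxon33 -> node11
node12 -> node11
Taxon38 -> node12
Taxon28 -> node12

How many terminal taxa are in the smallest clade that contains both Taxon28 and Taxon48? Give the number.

The MRCA of Taxon28 and Taxon48 is the root, so the clade is the entire tree.
That clade contains 16 terminal taxa: Taxon16, Taxon25, Taxon27, Taxon28, Taxon30, Taxon31, Taxon33, Taxon38, Taxon39, Taxon48, Taxon49, Taxon51, Taxon52, Taxon57, Taxon59, Taxon64.

16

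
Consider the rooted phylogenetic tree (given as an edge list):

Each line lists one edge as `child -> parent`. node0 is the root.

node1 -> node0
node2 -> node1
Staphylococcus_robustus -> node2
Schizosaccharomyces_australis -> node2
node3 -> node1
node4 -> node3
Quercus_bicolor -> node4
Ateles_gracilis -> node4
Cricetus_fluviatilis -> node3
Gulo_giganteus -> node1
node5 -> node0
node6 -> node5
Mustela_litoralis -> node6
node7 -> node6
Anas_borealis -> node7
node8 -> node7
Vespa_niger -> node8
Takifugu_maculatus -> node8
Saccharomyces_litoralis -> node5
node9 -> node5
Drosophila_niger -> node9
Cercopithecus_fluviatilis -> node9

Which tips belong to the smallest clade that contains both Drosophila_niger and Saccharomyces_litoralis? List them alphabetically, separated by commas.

Anas_borealis, Cercopithecus_fluviatilis, Drosophila_niger, Mustela_litoralis, Saccharomyces_litoralis, Takifugu_maculatus, Vespa_niger

Tracing Drosophila_niger: it sits inside (Drosophila_niger,Cercopithecus_fluviatilis).
Tracing Saccharomyces_litoralis: it sits inside ((Mustela_litoralis,(Anas_borealis,(Vespa_niger,Takifugu_maculatus))),Saccharomyces_litoralis,(Drosophila_niger,Cercopithecus_fluviatilis)).
The smallest clade enclosing both is ((Mustela_litoralis,(Anas_borealis,(Vespa_niger,Takifugu_maculatus))),Saccharomyces_litoralis,(Drosophila_niger,Cercopithecus_fluviatilis)); the answer is its 7 terminal taxa in alphabetical order.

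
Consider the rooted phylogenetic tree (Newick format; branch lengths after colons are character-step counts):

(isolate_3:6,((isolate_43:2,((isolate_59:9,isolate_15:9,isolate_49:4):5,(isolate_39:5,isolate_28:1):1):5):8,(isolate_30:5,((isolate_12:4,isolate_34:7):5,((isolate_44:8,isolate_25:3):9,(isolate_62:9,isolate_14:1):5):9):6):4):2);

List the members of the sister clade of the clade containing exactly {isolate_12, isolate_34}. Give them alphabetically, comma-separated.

isolate_14, isolate_25, isolate_44, isolate_62

The clade containing exactly {isolate_12, isolate_34} attaches to the tree at the node subtending ((isolate_12,isolate_34),((isolate_44,isolate_25),(isolate_62,isolate_14))).
The other lineage descending from that same node — the sister group — is ((isolate_44,isolate_25),(isolate_62,isolate_14)); its 4 tips in alphabetical order are the answer.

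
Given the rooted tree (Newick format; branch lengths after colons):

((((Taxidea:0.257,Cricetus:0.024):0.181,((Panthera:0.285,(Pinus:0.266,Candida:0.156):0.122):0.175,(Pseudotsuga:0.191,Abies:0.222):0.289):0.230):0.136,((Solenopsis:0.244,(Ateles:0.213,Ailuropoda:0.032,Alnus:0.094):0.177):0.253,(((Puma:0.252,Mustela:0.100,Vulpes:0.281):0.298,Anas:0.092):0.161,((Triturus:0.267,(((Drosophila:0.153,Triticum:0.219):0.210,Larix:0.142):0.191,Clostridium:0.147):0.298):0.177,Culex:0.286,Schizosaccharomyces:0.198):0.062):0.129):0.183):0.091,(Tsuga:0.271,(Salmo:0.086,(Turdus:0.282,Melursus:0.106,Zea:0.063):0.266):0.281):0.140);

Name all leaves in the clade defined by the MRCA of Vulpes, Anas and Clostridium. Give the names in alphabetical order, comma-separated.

Anas, Clostridium, Culex, Drosophila, Larix, Mustela, Puma, Schizosaccharomyces, Triticum, Triturus, Vulpes

Tracing Vulpes: it sits inside (Puma,Mustela,Vulpes).
Tracing Anas: it sits inside ((Puma,Mustela,Vulpes),Anas).
Tracing Clostridium: it sits inside (((Drosophila,Triticum),Larix),Clostridium).
The smallest clade enclosing all 3 is (((Puma,Mustela,Vulpes),Anas),((Triturus,(((Drosophila,Triticum),Larix),Clostridium)),Culex,Schizosaccharomyces)); the answer is its 11 terminal taxa in alphabetical order.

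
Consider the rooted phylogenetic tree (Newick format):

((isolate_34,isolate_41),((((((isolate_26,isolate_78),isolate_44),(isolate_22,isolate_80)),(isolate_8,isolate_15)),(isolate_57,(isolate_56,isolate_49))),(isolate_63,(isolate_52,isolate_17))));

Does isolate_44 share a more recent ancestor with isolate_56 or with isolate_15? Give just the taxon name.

The MRCA of isolate_44 and isolate_15 subtends ((((isolate_26,isolate_78),isolate_44),(isolate_22,isolate_80)),(isolate_8,isolate_15)) (7 taxa).
The MRCA of isolate_44 and isolate_56 subtends (((((isolate_26,isolate_78),isolate_44),(isolate_22,isolate_80)),(isolate_8,isolate_15)),(isolate_57,(isolate_56,isolate_49))) (10 taxa).
The first is nested inside the second, so isolate_44 shares a more recent common ancestor with isolate_15.

isolate_15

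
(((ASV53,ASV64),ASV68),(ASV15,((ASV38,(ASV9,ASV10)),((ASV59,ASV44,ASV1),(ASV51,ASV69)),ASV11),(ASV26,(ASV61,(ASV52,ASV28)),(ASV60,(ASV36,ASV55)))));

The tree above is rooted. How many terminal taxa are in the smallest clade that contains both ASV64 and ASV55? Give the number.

The MRCA of ASV64 and ASV55 is the root, so the clade is the entire tree.
That clade contains 20 terminal taxa: ASV1, ASV10, ASV11, ASV15, ASV26, ASV28, ASV36, ASV38, ASV44, ASV51, ASV52, ASV53, ASV55, ASV59, ASV60, ASV61, ASV64, ASV68, ASV69, ASV9.

20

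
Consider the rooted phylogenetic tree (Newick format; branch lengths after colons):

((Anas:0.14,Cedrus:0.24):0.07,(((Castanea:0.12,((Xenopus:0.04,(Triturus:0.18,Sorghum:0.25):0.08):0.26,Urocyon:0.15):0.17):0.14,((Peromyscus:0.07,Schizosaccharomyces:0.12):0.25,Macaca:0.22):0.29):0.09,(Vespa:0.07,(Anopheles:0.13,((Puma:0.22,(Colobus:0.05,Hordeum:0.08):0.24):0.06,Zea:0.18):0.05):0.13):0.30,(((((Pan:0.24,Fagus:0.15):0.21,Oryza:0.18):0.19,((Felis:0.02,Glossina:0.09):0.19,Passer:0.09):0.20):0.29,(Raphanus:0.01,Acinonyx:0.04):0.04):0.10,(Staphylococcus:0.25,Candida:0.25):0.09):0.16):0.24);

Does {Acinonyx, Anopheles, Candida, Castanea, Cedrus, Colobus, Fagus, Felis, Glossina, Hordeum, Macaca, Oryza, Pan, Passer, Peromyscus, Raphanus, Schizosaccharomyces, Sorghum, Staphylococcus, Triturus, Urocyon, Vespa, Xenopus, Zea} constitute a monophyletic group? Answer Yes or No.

No

The MRCA of the listed taxa is the root, so the smallest clade containing them is the whole tree.
That clade also contains Anas, Puma, which are not in the proposed group, so the group is not monophyletic.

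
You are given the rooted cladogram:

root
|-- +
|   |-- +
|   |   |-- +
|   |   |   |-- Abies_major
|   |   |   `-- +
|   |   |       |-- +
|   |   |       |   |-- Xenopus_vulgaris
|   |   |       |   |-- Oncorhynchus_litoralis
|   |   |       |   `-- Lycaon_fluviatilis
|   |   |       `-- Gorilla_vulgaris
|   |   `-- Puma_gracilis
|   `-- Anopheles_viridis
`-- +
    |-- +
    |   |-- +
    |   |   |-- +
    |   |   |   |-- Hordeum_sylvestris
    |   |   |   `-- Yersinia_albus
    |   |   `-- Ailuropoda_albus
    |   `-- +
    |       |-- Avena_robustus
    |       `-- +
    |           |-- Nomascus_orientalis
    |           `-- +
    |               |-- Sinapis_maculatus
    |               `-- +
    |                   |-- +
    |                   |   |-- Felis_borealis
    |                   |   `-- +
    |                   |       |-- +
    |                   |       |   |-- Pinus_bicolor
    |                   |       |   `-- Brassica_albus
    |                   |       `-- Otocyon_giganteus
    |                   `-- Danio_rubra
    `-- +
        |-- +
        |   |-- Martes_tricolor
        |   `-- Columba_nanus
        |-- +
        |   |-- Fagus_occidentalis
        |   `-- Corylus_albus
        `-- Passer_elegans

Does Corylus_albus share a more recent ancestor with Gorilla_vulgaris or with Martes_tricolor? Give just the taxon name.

The MRCA of Corylus_albus and Martes_tricolor subtends ((Martes_tricolor,Columba_nanus),(Fagus_occidentalis,Corylus_albus),Passer_elegans) (5 taxa).
The MRCA of Corylus_albus and Gorilla_vulgaris is the root, subtending the entire tree (23 taxa).
The first is nested inside the second, so Corylus_albus shares a more recent common ancestor with Martes_tricolor.

Martes_tricolor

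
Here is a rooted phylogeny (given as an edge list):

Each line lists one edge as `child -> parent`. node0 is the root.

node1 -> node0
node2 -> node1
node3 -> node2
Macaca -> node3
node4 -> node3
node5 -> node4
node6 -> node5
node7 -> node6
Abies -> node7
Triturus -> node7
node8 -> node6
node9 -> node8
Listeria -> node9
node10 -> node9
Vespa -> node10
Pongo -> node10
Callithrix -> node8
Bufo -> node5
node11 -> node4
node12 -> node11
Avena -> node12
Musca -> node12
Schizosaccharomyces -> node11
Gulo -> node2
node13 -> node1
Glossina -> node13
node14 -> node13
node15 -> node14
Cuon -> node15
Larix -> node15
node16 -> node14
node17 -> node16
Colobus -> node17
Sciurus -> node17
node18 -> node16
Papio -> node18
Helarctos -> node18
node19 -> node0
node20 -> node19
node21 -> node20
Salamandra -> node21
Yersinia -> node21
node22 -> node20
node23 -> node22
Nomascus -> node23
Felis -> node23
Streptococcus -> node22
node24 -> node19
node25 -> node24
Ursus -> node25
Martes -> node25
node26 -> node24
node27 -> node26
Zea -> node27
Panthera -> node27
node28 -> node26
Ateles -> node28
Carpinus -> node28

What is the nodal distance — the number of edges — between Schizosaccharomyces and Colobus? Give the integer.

10

The MRCA of Schizosaccharomyces and Colobus is the node subtending (((Macaca,((((Abies,Triturus),((Listeria,(Vespa,Pongo)),Callithrix)),Bufo),((Avena,Musca),Schizosaccharomyces))),Gulo),(Glossina,((Cuon,Larix),((Colobus,Sciurus),(Papio,Helarctos))))).
From Schizosaccharomyces up to that node: 5 branches. From Colobus up to the same node: 5 branches. Total: 5 + 5 = 10.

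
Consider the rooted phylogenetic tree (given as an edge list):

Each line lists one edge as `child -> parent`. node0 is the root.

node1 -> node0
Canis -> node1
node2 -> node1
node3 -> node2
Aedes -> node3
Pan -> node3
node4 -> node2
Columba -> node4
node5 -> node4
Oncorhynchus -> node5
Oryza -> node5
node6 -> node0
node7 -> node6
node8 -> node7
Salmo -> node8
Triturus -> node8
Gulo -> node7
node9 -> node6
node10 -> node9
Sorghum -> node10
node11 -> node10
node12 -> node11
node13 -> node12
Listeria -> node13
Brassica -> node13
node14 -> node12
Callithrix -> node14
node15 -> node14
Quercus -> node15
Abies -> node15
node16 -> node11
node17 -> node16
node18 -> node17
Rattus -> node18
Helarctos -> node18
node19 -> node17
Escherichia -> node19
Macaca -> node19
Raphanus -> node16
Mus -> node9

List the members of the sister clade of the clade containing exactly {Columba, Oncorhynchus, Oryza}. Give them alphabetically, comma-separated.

The clade containing exactly {Columba, Oncorhynchus, Oryza} attaches to the tree at the node subtending ((Aedes,Pan),(Columba,(Oncorhynchus,Oryza))).
The other lineage descending from that same node — the sister group — is (Aedes,Pan); its 2 tips in alphabetical order are the answer.

Aedes, Pan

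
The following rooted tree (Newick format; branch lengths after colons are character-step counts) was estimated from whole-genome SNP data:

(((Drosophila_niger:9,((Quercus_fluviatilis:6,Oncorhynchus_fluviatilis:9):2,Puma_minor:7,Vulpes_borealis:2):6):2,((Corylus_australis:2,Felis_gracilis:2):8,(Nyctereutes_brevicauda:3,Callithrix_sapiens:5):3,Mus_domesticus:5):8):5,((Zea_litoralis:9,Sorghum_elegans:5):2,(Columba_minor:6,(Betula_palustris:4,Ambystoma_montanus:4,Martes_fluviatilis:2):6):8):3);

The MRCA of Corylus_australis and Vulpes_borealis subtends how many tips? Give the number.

10

The MRCA of Corylus_australis and Vulpes_borealis is the node subtending ((Drosophila_niger,((Quercus_fluviatilis,Oncorhynchus_fluviatilis),Puma_minor,Vulpes_borealis)),((Corylus_australis,Felis_gracilis),(Nyctereutes_brevicauda,Callithrix_sapiens),Mus_domesticus)).
That clade contains 10 terminal taxa: Callithrix_sapiens, Corylus_australis, Drosophila_niger, Felis_gracilis, Mus_domesticus, Nyctereutes_brevicauda, Oncorhynchus_fluviatilis, Puma_minor, Quercus_fluviatilis, Vulpes_borealis.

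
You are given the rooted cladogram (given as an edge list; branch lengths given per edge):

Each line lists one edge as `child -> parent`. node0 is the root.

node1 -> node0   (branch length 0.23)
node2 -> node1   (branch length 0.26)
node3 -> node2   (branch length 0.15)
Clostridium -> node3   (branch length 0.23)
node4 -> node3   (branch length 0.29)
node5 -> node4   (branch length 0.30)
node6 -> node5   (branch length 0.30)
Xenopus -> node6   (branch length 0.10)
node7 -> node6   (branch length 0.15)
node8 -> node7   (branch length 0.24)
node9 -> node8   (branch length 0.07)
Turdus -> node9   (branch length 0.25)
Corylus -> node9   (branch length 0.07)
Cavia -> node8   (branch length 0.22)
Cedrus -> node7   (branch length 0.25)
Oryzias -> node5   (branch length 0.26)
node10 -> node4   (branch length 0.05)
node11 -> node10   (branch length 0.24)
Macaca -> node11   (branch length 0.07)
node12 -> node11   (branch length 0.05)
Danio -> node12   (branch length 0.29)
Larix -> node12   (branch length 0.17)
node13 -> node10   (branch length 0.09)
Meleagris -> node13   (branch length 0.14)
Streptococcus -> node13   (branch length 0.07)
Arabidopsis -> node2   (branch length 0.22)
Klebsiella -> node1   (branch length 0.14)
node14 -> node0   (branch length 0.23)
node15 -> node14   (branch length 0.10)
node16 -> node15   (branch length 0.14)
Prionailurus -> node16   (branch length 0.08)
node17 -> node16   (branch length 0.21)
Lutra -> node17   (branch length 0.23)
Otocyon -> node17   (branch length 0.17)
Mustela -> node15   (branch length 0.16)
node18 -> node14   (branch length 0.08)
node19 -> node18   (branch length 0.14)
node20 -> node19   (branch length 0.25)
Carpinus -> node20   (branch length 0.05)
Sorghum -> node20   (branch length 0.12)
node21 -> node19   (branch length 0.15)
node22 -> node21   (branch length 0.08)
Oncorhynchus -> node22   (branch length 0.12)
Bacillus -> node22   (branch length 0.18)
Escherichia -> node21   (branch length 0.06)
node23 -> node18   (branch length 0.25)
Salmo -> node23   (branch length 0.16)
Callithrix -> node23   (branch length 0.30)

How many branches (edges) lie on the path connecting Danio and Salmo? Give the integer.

The MRCA of Danio and Salmo is the root of the tree.
From Danio up to that node: 8 branches. From Salmo up to the same node: 4 branches. Total: 8 + 4 = 12.

12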